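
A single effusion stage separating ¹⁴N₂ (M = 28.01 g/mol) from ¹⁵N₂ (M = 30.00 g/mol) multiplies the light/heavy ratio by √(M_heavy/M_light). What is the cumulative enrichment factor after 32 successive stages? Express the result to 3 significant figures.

3.00

The single-stage factor is √(M_heavy/M_light), so 32 stages give [√(30.00/28.01)]^32 = (30.00/28.01)^(32/2).
= 1.07105^16 = 3.00.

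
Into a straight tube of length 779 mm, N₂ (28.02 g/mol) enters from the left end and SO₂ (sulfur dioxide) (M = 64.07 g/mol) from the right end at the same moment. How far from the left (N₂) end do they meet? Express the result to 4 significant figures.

468.9 mm

Distances travelled in equal time are proportional to diffusion rates, so d_N₂/d_SO₂ = √(M_SO₂/M_N₂) = √(64.07/28.02) = 1.512.
With d_N₂ + d_SO₂ = 779 mm, d_SO₂ = 779/(1 + 1.512) = 310.1 mm.
d_N₂ = 779 − 310.1 = 468.9 mm.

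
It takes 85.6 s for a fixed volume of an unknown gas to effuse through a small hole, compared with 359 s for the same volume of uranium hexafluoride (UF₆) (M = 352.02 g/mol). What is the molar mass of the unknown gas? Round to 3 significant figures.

20.0 g/mol

By Graham's law, t_X/t_UF₆ = √(M_X/M_UF₆).
85.6/359 = 0.2384 = √(M_X/352.02)
M_X = 352.02 × 0.2384² = 352.02 × 0.05685 = 20.0 g/mol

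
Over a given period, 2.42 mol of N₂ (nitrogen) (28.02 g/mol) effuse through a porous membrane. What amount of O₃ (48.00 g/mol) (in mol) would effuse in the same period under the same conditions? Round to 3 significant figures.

1.85 mol

From Graham's law, rate_O₃/rate_N₂ = √(M_N₂/M_O₃) = √(28.02/48.00) = √0.5837 = 0.7640.
So the amount for O₃ is 2.42 × 0.7640 = 1.85 mol.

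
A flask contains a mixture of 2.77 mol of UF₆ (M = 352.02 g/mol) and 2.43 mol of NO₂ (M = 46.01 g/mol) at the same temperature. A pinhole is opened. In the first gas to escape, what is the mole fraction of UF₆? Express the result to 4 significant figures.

0.2918

The effusion rate of species i is ∝ p_i/√M_i ∝ n_i/√M_i.
Mole fraction of UF₆ in the effusate = (n_UF₆/√M_UF₆) / (n_UF₆/√M_UF₆ + n_NO₂/√M_NO₂)
= (2.77/√352.02) / (2.77/√352.02 + 2.43/√46.01) = 0.1476/(0.1476 + 0.3582) = 0.2918.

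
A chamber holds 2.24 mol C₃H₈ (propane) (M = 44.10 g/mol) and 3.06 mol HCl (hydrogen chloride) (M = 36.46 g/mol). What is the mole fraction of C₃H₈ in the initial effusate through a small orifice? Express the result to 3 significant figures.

The effusion rate of species i is ∝ p_i/√M_i ∝ n_i/√M_i.
So x_C₃H₈ in the escaping gas = (n_C₃H₈/√M_C₃H₈) / Σ(n_i/√M_i)
= (2.24/√44.10) / (2.24/√44.10 + 3.06/√36.46) = 0.3373/(0.3373 + 0.5068) = 0.400.

0.400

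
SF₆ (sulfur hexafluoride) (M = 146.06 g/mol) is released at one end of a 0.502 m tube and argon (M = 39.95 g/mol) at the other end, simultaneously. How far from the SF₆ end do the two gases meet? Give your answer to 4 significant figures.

Graham's law gives d_SF₆/d_Ar = rate_SF₆/rate_Ar = √(M_Ar/M_SF₆) = √(39.95/146.06) = 0.5230.
With d_SF₆ + d_Ar = 0.502 m, d_Ar = 0.502/(1 + 0.5230) = 0.3296 m.
d_SF₆ = 0.502 − 0.3296 = 0.1724 m.

0.1724 m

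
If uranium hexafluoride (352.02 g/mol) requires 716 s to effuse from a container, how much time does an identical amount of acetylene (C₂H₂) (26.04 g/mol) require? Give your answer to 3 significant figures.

Since effusion rate ∝ 1/√M, t_C₂H₂/t_UF₆ = √(M_C₂H₂/M_UF₆) = √(26.04/352.02) = √0.07397 = 0.2720.
So the time for C₂H₂ is 716 × 0.2720 = 195 s.

195 s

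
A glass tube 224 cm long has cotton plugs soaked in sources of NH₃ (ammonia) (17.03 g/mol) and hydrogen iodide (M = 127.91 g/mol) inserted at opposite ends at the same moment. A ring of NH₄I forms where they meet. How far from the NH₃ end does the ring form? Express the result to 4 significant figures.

In equal time, each gas travels a distance ∝ its rate ∝ 1/√M, so d_NH₃/d_HI = √(M_HI/M_NH₃) = √(127.91/17.03) = 2.741.
With d_NH₃ + d_HI = 224 cm, d_HI = 224/(1 + 2.741) = 59.88 cm.
d_NH₃ = 224 − 59.88 = 164.1 cm.

164.1 cm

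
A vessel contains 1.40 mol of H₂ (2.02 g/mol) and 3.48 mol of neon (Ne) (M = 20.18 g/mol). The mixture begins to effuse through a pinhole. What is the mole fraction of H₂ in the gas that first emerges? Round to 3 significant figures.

Effusion rate of each component ∝ n_i/√M_i (partial pressure × 1/√M).
x_H₂(eff) = (n_H₂/√M_H₂) / (n_H₂/√M_H₂ + n_Ne/√M_Ne)
= (1.40/√2.02) / (1.40/√2.02 + 3.48/√20.18) = 0.9850/(0.9850 + 0.7747) = 0.560.

0.560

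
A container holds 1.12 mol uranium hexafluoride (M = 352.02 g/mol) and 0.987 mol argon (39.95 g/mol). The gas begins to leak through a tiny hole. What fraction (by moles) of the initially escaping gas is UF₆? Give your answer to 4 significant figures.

0.2766

Effusion rate of each component ∝ n_i/√M_i (partial pressure × 1/√M).
So x_UF₆ in the escaping gas = (n_UF₆/√M_UF₆) / Σ(n_i/√M_i)
= (1.12/√352.02) / (1.12/√352.02 + 0.987/√39.95) = 0.05969/(0.05969 + 0.1562) = 0.2766.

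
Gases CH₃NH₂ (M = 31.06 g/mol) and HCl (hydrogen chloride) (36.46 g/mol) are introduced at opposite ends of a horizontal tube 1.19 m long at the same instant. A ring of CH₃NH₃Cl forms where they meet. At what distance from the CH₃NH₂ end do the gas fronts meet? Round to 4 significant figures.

0.6188 m

Distances travelled in equal time are proportional to diffusion rates, so d_CH₃NH₂/d_HCl = √(M_HCl/M_CH₃NH₂) = √(36.46/31.06) = 1.083.
With d_CH₃NH₂ + d_HCl = 1.19 m, d_HCl = 1.19/(1 + 1.083) = 0.5712 m.
d_CH₃NH₂ = 1.19 − 0.5712 = 0.6188 m.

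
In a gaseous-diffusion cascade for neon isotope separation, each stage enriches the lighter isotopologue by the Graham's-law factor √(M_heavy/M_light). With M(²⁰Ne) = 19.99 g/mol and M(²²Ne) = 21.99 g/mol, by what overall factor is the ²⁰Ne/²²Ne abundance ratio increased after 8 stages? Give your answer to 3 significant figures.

1.46

Each stage multiplies the ratio by α = √(21.99/19.99), so after 8 stages the overall factor is α^8 = (21.99/19.99)^(8/2).
= 1.10005^4 = 1.46.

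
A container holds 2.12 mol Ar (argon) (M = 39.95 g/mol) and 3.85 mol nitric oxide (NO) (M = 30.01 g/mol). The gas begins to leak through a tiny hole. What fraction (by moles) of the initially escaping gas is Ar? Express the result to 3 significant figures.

0.323

Rate_i ∝ x_i/√M_i (Graham's law weighted by mole fraction), so the effusate composition follows n_i/√M_i.
x_Ar(eff) = (n_Ar/√M_Ar) / (n_Ar/√M_Ar + n_NO/√M_NO)
= (2.12/√39.95) / (2.12/√39.95 + 3.85/√30.01) = 0.3354/(0.3354 + 0.7028) = 0.323.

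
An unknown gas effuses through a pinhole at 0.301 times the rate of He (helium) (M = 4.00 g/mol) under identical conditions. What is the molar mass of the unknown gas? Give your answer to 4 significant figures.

44.15 g/mol

Since effusion rate ∝ 1/√M, rate_X/rate_He = √(M_He/M_X).
0.301 = √(4.00/M_X)
M_X = 4.00 / 0.301² = 4.00 / 0.09060 = 44.15 g/mol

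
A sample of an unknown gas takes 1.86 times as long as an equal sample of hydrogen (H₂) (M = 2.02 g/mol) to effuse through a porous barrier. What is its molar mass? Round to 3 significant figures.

6.99 g/mol

Since effusion rate ∝ 1/√M, t_X/t_H₂ = √(M_X/M_H₂).
1.86 = √(M_X/2.02)
M_X = 2.02 × 1.86² = 2.02 × 3.460 = 6.99 g/mol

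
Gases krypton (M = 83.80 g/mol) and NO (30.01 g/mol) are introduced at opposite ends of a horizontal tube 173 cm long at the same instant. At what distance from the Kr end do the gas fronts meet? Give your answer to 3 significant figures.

In equal time, each gas travels a distance ∝ its rate ∝ 1/√M, so d_Kr/d_NO = √(M_NO/M_Kr) = √(30.01/83.80) = 0.5984.
With d_Kr + d_NO = 173 cm, d_NO = 173/(1 + 0.5984) = 108.2 cm.
d_Kr = 173 − 108.2 = 64.8 cm.

64.8 cm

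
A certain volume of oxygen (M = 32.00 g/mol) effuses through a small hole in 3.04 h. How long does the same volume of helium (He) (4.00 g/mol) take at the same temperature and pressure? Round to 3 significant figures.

From Graham's law, t_He/t_O₂ = √(M_He/M_O₂) = √(4.00/32.00) = √0.1250 = 0.3536.
So the time for He is 3.04 × 0.3536 = 1.07 h.

1.07 h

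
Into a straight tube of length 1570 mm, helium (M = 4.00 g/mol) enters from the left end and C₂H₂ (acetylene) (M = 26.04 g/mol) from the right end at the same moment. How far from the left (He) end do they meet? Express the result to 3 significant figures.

Graham's law gives d_He/d_C₂H₂ = rate_He/rate_C₂H₂ = √(M_C₂H₂/M_He) = √(26.04/4.00) = 2.551.
With d_He + d_C₂H₂ = 1570 mm, d_C₂H₂ = 1570/(1 + 2.551) = 442.1 mm.
d_He = 1570 − 442.1 = 1130 mm.

1130 mm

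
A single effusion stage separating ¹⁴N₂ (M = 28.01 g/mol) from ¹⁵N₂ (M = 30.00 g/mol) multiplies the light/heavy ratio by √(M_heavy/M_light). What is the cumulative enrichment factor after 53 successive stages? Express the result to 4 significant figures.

After 53 stages the ratio has grown by (√(30.00/28.01))^53 = (30.00/28.01)^(53/2).
= 1.07105^(53/2) = 6.165.

6.165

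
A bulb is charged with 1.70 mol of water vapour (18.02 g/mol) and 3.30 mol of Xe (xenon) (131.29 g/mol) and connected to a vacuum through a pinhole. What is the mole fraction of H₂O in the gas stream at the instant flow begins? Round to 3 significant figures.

0.582

Each component's effusion rate ∝ (its partial pressure)·(1/√M) ∝ n_i/√M_i.
Mole fraction of H₂O in the effusate = (n_H₂O/√M_H₂O) / (n_H₂O/√M_H₂O + n_Xe/√M_Xe)
= (1.70/√18.02) / (1.70/√18.02 + 3.30/√131.29) = 0.4005/(0.4005 + 0.2880) = 0.582.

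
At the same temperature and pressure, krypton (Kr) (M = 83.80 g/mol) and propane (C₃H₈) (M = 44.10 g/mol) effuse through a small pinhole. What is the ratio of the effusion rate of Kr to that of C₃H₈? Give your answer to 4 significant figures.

Graham's law gives rate_Kr/rate_C₃H₈ = √(M_C₃H₈/M_Kr) = √(44.10/83.80) = √0.5263 = 0.7254.

0.7254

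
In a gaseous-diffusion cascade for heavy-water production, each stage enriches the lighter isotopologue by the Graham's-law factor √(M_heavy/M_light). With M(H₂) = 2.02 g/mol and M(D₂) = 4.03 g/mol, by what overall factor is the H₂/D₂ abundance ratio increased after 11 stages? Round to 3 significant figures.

44.6

After 11 stages the ratio has grown by (√(4.03/2.02))^11 = (4.03/2.02)^(11/2).
= 1.99505^(11/2) = 44.6.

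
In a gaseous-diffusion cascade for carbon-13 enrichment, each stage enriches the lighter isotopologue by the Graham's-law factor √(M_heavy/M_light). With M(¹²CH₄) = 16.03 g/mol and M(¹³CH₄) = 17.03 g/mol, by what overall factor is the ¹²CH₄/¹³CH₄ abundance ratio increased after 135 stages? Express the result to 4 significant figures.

59.43

Overall factor = α^135 with α = √(17.03/16.03), i.e. (17.03/16.03)^(135/2).
= 1.06238^(135/2) = 59.43.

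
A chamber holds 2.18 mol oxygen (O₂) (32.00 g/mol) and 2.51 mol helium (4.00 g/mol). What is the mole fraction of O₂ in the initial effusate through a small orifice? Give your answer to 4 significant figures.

The effusion rate of species i is ∝ p_i/√M_i ∝ n_i/√M_i.
So x_O₂ in the escaping gas = (n_O₂/√M_O₂) / Σ(n_i/√M_i)
= (2.18/√32.00) / (2.18/√32.00 + 2.51/√4.00) = 0.3854/(0.3854 + 1.255) = 0.2349.

0.2349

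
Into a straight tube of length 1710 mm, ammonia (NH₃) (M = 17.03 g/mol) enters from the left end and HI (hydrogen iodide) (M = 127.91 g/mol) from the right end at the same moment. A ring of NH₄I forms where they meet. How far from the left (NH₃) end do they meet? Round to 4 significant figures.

In equal time, each gas travels a distance ∝ its rate ∝ 1/√M, so d_NH₃/d_HI = √(M_HI/M_NH₃) = √(127.91/17.03) = 2.741.
With d_NH₃ + d_HI = 1710 mm, d_HI = 1710/(1 + 2.741) = 457.1 mm.
d_NH₃ = 1710 − 457.1 = 1253 mm.

1253 mm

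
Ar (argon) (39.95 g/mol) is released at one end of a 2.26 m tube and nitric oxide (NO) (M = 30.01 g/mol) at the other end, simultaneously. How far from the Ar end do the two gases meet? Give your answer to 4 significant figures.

Distances travelled in equal time are proportional to diffusion rates, so d_Ar/d_NO = √(M_NO/M_Ar) = √(30.01/39.95) = 0.8667.
With d_Ar + d_NO = 2.26 m, d_NO = 2.26/(1 + 0.8667) = 1.211 m.
d_Ar = 2.26 − 1.211 = 1.049 m.

1.049 m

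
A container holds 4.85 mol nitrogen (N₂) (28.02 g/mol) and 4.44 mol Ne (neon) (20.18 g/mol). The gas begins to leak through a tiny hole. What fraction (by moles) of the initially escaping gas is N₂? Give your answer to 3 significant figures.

Each component's effusion rate ∝ (its partial pressure)·(1/√M) ∝ n_i/√M_i.
So x_N₂ in the escaping gas = (n_N₂/√M_N₂) / Σ(n_i/√M_i)
= (4.85/√28.02) / (4.85/√28.02 + 4.44/√20.18) = 0.9162/(0.9162 + 0.9884) = 0.481.

0.481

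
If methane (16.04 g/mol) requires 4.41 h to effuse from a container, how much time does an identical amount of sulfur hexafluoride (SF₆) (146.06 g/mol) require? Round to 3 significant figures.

13.3 h

Graham's law gives t_SF₆/t_CH₄ = √(M_SF₆/M_CH₄) = √(146.06/16.04) = √9.106 = 3.018.
So the time for SF₆ is 4.41 × 3.018 = 13.3 h.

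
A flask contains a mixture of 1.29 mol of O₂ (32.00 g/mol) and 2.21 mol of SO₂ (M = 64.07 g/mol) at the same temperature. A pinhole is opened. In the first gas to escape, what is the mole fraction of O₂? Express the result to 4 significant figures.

0.4523

Rate_i ∝ x_i/√M_i (Graham's law weighted by mole fraction), so the effusate composition follows n_i/√M_i.
So x_O₂ in the escaping gas = (n_O₂/√M_O₂) / Σ(n_i/√M_i)
= (1.29/√32.00) / (1.29/√32.00 + 2.21/√64.07) = 0.2280/(0.2280 + 0.2761) = 0.4523.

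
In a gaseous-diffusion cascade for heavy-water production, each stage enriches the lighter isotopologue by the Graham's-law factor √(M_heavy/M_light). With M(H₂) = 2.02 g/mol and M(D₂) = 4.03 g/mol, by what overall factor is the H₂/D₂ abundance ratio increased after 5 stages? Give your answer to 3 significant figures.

5.62

Overall factor = α^5 with α = √(4.03/2.02), i.e. (4.03/2.02)^(5/2).
= 1.99505^(5/2) = 5.62.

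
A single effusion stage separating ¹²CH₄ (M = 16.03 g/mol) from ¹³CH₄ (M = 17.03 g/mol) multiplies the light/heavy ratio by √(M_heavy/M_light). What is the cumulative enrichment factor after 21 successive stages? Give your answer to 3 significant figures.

Each stage multiplies the ratio by α = √(17.03/16.03), so after 21 stages the overall factor is α^21 = (17.03/16.03)^(21/2).
= 1.06238^(21/2) = 1.89.

1.89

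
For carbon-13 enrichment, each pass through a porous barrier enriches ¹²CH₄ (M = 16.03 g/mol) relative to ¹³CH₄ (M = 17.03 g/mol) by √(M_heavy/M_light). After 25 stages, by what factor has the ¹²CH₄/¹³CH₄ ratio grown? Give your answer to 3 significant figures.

Each stage multiplies the ratio by α = √(17.03/16.03), so after 25 stages the overall factor is α^25 = (17.03/16.03)^(25/2).
= 1.06238^(25/2) = 2.13.

2.13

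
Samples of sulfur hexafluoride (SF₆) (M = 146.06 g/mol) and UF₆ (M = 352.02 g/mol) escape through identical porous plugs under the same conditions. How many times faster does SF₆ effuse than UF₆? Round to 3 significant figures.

Using Graham's law: rate_SF₆/rate_UF₆ = √(M_UF₆/M_SF₆) = √(352.02/146.06) = √2.410 = 1.55.

1.55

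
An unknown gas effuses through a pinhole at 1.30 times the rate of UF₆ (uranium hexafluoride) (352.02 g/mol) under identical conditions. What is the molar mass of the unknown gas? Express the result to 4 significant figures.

Using Graham's law: rate_X/rate_UF₆ = √(M_UF₆/M_X).
1.30 = √(352.02/M_X)
M_X = 352.02 / 1.30² = 352.02 / 1.690 = 208.3 g/mol

208.3 g/mol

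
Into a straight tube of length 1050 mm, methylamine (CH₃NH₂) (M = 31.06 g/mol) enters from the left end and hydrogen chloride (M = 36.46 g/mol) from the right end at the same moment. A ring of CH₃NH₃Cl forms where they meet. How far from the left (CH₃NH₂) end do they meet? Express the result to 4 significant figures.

Graham's law gives d_CH₃NH₂/d_HCl = rate_CH₃NH₂/rate_HCl = √(M_HCl/M_CH₃NH₂) = √(36.46/31.06) = 1.083.
With d_CH₃NH₂ + d_HCl = 1050 mm, d_HCl = 1050/(1 + 1.083) = 504.0 mm.
d_CH₃NH₂ = 1050 − 504.0 = 546.0 mm.

546.0 mm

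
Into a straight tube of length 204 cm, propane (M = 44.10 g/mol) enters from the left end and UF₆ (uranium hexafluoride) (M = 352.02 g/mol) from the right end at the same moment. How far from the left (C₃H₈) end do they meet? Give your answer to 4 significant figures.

150.7 cm

In equal time, each gas travels a distance ∝ its rate ∝ 1/√M, so d_C₃H₈/d_UF₆ = √(M_UF₆/M_C₃H₈) = √(352.02/44.10) = 2.825.
With d_C₃H₈ + d_UF₆ = 204 cm, d_UF₆ = 204/(1 + 2.825) = 53.33 cm.
d_C₃H₈ = 204 − 53.33 = 150.7 cm.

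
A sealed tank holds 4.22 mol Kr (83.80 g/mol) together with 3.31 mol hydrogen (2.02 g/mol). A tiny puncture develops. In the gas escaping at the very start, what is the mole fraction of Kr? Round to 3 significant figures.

The effusion rate of species i is ∝ p_i/√M_i ∝ n_i/√M_i.
So x_Kr in the escaping gas = (n_Kr/√M_Kr) / Σ(n_i/√M_i)
= (4.22/√83.80) / (4.22/√83.80 + 3.31/√2.02) = 0.4610/(0.4610 + 2.329) = 0.165.

0.165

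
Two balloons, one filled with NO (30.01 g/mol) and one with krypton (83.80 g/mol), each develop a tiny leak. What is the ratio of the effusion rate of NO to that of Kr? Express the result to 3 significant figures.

1.67

By Graham's law, rate_NO/rate_Kr = √(M_Kr/M_NO) = √(83.80/30.01) = √2.792 = 1.67.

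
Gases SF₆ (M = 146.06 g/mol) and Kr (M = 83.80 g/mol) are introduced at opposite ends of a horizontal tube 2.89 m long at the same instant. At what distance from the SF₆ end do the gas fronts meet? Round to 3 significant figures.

Distances travelled in equal time are proportional to diffusion rates, so d_SF₆/d_Kr = √(M_Kr/M_SF₆) = √(83.80/146.06) = 0.7575.
With d_SF₆ + d_Kr = 2.89 m, d_Kr = 2.89/(1 + 0.7575) = 1.644 m.
d_SF₆ = 2.89 − 1.644 = 1.25 m.

1.25 m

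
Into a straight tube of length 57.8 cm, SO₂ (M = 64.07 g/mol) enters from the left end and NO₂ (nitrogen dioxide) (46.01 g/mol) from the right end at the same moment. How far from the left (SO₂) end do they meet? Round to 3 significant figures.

Distances travelled in equal time are proportional to diffusion rates, so d_SO₂/d_NO₂ = √(M_NO₂/M_SO₂) = √(46.01/64.07) = 0.8474.
With d_SO₂ + d_NO₂ = 57.8 cm, d_NO₂ = 57.8/(1 + 0.8474) = 31.29 cm.
d_SO₂ = 57.8 − 31.29 = 26.5 cm.

26.5 cm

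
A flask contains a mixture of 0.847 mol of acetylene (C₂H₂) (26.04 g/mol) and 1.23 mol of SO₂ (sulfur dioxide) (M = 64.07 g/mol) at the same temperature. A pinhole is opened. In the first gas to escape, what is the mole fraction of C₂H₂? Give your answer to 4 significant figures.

Rate_i ∝ x_i/√M_i (Graham's law weighted by mole fraction), so the effusate composition follows n_i/√M_i.
x_C₂H₂(eff) = (n_C₂H₂/√M_C₂H₂) / (n_C₂H₂/√M_C₂H₂ + n_SO₂/√M_SO₂)
= (0.847/√26.04) / (0.847/√26.04 + 1.23/√64.07) = 0.1660/(0.1660 + 0.1537) = 0.5193.

0.5193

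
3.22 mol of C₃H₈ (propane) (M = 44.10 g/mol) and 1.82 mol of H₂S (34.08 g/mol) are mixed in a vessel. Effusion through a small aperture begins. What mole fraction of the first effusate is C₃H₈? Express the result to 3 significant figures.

0.609

Effusion rate of each component ∝ n_i/√M_i (partial pressure × 1/√M).
x_C₃H₈(eff) = (n_C₃H₈/√M_C₃H₈) / (n_C₃H₈/√M_C₃H₈ + n_H₂S/√M_H₂S)
= (3.22/√44.10) / (3.22/√44.10 + 1.82/√34.08) = 0.4849/(0.4849 + 0.3118) = 0.609.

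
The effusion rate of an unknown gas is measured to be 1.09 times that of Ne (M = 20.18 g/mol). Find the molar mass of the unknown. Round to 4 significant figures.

From Graham's law, rate_X/rate_Ne = √(M_Ne/M_X).
1.09 = √(20.18/M_X)
M_X = 20.18 / 1.09² = 20.18 / 1.188 = 16.99 g/mol

16.99 g/mol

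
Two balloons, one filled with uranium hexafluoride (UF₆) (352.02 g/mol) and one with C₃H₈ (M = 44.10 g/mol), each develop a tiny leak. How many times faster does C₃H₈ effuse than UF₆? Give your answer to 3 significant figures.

2.83

By Graham's law, rate_C₃H₈/rate_UF₆ = √(M_UF₆/M_C₃H₈) = √(352.02/44.10) = √7.982 = 2.83.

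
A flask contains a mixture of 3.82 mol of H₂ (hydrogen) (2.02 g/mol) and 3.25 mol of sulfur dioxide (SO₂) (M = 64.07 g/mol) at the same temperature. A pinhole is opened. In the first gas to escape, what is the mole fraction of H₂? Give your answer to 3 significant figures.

Effusion rate of each component ∝ n_i/√M_i (partial pressure × 1/√M).
Mole fraction of H₂ in the effusate = (n_H₂/√M_H₂) / (n_H₂/√M_H₂ + n_SO₂/√M_SO₂)
= (3.82/√2.02) / (3.82/√2.02 + 3.25/√64.07) = 2.688/(2.688 + 0.4060) = 0.869.

0.869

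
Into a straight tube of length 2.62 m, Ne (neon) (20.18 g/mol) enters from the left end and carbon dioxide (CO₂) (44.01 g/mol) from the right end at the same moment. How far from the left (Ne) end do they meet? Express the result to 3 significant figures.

1.56 m

Distances travelled in equal time are proportional to diffusion rates, so d_Ne/d_CO₂ = √(M_CO₂/M_Ne) = √(44.01/20.18) = 1.477.
With d_Ne + d_CO₂ = 2.62 m, d_CO₂ = 2.62/(1 + 1.477) = 1.058 m.
d_Ne = 2.62 − 1.058 = 1.56 m.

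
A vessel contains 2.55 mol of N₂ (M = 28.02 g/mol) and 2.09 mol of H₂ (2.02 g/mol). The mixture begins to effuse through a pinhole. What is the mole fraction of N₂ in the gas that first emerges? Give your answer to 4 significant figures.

Effusion rate of each component ∝ n_i/√M_i (partial pressure × 1/√M).
x_N₂(eff) = (n_N₂/√M_N₂) / (n_N₂/√M_N₂ + n_H₂/√M_H₂)
= (2.55/√28.02) / (2.55/√28.02 + 2.09/√2.02) = 0.4817/(0.4817 + 1.471) = 0.2468.

0.2468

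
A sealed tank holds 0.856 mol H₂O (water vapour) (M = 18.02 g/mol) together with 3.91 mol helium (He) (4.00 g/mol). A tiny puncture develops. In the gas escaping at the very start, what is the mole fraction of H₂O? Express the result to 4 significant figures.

0.09350

The effusion rate of species i is ∝ p_i/√M_i ∝ n_i/√M_i.
Mole fraction of H₂O in the effusate = (n_H₂O/√M_H₂O) / (n_H₂O/√M_H₂O + n_He/√M_He)
= (0.856/√18.02) / (0.856/√18.02 + 3.91/√4.00) = 0.2016/(0.2016 + 1.955) = 0.09350.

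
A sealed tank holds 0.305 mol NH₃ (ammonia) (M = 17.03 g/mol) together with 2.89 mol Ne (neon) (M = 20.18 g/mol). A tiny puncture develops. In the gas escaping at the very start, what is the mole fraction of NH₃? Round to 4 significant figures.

0.1030

The effusion rate of species i is ∝ p_i/√M_i ∝ n_i/√M_i.
Mole fraction of NH₃ in the effusate = (n_NH₃/√M_NH₃) / (n_NH₃/√M_NH₃ + n_Ne/√M_Ne)
= (0.305/√17.03) / (0.305/√17.03 + 2.89/√20.18) = 0.07391/(0.07391 + 0.6433) = 0.1030.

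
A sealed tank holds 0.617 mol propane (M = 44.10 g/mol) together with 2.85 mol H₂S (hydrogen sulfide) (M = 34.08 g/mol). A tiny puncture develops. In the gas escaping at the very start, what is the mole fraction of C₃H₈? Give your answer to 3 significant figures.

0.160

The effusion rate of species i is ∝ p_i/√M_i ∝ n_i/√M_i.
x_C₃H₈(eff) = (n_C₃H₈/√M_C₃H₈) / (n_C₃H₈/√M_C₃H₈ + n_H₂S/√M_H₂S)
= (0.617/√44.10) / (0.617/√44.10 + 2.85/√34.08) = 0.09291/(0.09291 + 0.4882) = 0.160.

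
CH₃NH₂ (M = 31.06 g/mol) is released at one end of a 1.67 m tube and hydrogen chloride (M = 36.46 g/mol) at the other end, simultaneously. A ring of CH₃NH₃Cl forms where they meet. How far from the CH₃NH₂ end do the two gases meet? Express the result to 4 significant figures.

Graham's law gives d_CH₃NH₂/d_HCl = rate_CH₃NH₂/rate_HCl = √(M_HCl/M_CH₃NH₂) = √(36.46/31.06) = 1.083.
With d_CH₃NH₂ + d_HCl = 1.67 m, d_HCl = 1.67/(1 + 1.083) = 0.8016 m.
d_CH₃NH₂ = 1.67 − 0.8016 = 0.8684 m.

0.8684 m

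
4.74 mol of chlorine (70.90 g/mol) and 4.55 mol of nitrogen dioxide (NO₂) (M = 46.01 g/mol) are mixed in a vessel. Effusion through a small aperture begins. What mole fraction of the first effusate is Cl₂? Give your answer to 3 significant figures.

0.456

Rate_i ∝ x_i/√M_i (Graham's law weighted by mole fraction), so the effusate composition follows n_i/√M_i.
Mole fraction of Cl₂ in the effusate = (n_Cl₂/√M_Cl₂) / (n_Cl₂/√M_Cl₂ + n_NO₂/√M_NO₂)
= (4.74/√70.90) / (4.74/√70.90 + 4.55/√46.01) = 0.5629/(0.5629 + 0.6708) = 0.456.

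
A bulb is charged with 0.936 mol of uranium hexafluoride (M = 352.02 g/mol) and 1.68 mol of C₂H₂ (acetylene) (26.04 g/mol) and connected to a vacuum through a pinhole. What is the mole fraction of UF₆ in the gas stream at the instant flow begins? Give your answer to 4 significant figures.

0.1316

The effusion rate of species i is ∝ p_i/√M_i ∝ n_i/√M_i.
x_UF₆(eff) = (n_UF₆/√M_UF₆) / (n_UF₆/√M_UF₆ + n_C₂H₂/√M_C₂H₂)
= (0.936/√352.02) / (0.936/√352.02 + 1.68/√26.04) = 0.04989/(0.04989 + 0.3292) = 0.1316.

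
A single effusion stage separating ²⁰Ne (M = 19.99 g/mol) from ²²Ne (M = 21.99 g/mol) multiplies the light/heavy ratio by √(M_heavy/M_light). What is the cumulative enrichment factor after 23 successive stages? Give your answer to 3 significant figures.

The single-stage factor is √(M_heavy/M_light), so 23 stages give [√(21.99/19.99)]^23 = (21.99/19.99)^(23/2).
= 1.10005^(23/2) = 2.99.

2.99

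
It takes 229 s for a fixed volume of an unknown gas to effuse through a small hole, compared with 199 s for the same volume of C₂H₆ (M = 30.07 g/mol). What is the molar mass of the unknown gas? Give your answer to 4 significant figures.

39.82 g/mol

Graham's law gives t_X/t_C₂H₆ = √(M_X/M_C₂H₆).
229/199 = 1.151 = √(M_X/30.07)
M_X = 30.07 × 1.151² = 30.07 × 1.324 = 39.82 g/mol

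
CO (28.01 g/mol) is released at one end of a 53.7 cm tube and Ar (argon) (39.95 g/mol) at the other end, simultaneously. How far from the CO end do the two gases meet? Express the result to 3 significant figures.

29.2 cm

In equal time, each gas travels a distance ∝ its rate ∝ 1/√M, so d_CO/d_Ar = √(M_Ar/M_CO) = √(39.95/28.01) = 1.194.
With d_CO + d_Ar = 53.7 cm, d_Ar = 53.7/(1 + 1.194) = 24.47 cm.
d_CO = 53.7 − 24.47 = 29.2 cm.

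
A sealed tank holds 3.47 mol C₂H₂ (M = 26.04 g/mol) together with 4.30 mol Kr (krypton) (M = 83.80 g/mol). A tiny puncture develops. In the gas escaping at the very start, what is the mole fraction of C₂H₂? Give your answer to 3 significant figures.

0.591

Effusion rate of each component ∝ n_i/√M_i (partial pressure × 1/√M).
Mole fraction of C₂H₂ in the effusate = (n_C₂H₂/√M_C₂H₂) / (n_C₂H₂/√M_C₂H₂ + n_Kr/√M_Kr)
= (3.47/√26.04) / (3.47/√26.04 + 4.30/√83.80) = 0.6800/(0.6800 + 0.4697) = 0.591.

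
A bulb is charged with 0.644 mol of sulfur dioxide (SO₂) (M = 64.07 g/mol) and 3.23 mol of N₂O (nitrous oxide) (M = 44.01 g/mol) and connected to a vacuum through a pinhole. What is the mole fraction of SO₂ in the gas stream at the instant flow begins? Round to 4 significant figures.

Each component's effusion rate ∝ (its partial pressure)·(1/√M) ∝ n_i/√M_i.
So x_SO₂ in the escaping gas = (n_SO₂/√M_SO₂) / Σ(n_i/√M_i)
= (0.644/√64.07) / (0.644/√64.07 + 3.23/√44.01) = 0.08046/(0.08046 + 0.4869) = 0.1418.

0.1418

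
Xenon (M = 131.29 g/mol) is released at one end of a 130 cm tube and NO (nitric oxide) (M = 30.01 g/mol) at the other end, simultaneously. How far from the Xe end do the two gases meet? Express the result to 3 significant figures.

42.0 cm

Graham's law gives d_Xe/d_NO = rate_Xe/rate_NO = √(M_NO/M_Xe) = √(30.01/131.29) = 0.4781.
With d_Xe + d_NO = 130 cm, d_NO = 130/(1 + 0.4781) = 87.95 cm.
d_Xe = 130 − 87.95 = 42.0 cm.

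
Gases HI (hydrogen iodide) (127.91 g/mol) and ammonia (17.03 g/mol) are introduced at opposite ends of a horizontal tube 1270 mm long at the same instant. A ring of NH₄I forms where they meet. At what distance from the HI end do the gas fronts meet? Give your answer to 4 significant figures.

In equal time, each gas travels a distance ∝ its rate ∝ 1/√M, so d_HI/d_NH₃ = √(M_NH₃/M_HI) = √(17.03/127.91) = 0.3649.
With d_HI + d_NH₃ = 1270 mm, d_NH₃ = 1270/(1 + 0.3649) = 930.5 mm.
d_HI = 1270 − 930.5 = 339.5 mm.

339.5 mm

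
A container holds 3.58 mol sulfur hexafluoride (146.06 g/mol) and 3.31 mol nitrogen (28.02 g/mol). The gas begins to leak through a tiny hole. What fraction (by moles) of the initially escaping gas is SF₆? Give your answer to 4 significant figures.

The effusion rate of species i is ∝ p_i/√M_i ∝ n_i/√M_i.
x_SF₆(eff) = (n_SF₆/√M_SF₆) / (n_SF₆/√M_SF₆ + n_N₂/√M_N₂)
= (3.58/√146.06) / (3.58/√146.06 + 3.31/√28.02) = 0.2962/(0.2962 + 0.6253) = 0.3214.

0.3214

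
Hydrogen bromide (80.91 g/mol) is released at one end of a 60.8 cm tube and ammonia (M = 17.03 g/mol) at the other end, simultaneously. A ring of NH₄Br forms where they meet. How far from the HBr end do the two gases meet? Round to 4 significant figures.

19.12 cm

The fronts meet when d_HBr + d_NH₃ = L with d_HBr/d_NH₃ = √(M_NH₃/M_HBr) (Graham's law). Here √(M_NH₃/M_HBr) = √(17.03/80.91) = 0.4588.
With d_HBr + d_NH₃ = 60.8 cm, d_NH₃ = 60.8/(1 + 0.4588) = 41.68 cm.
d_HBr = 60.8 − 41.68 = 19.12 cm.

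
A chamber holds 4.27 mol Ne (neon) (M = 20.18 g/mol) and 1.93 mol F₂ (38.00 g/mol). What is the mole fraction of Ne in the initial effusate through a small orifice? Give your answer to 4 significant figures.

Each component's effusion rate ∝ (its partial pressure)·(1/√M) ∝ n_i/√M_i.
x_Ne(eff) = (n_Ne/√M_Ne) / (n_Ne/√M_Ne + n_F₂/√M_F₂)
= (4.27/√20.18) / (4.27/√20.18 + 1.93/√38.00) = 0.9505/(0.9505 + 0.3131) = 0.7522.

0.7522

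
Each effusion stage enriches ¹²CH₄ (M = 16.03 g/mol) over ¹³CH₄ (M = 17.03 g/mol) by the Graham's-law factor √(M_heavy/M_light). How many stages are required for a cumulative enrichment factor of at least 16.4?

Single-stage factor α = √(17.03/16.03), so ln α = ½ ln(1.06238) = 0.03026.
Need α^N ≥ 16.4 ⇒ N ≥ ln(16.4) / ln α = 2.797 / 0.03026 = 92.45.
Minimum whole number of stages: N = 93.

93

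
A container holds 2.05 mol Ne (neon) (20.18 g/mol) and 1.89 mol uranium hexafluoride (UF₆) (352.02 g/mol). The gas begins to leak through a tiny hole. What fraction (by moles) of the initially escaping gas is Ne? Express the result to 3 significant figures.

Each component's effusion rate ∝ (its partial pressure)·(1/√M) ∝ n_i/√M_i.
x_Ne(eff) = (n_Ne/√M_Ne) / (n_Ne/√M_Ne + n_UF₆/√M_UF₆)
= (2.05/√20.18) / (2.05/√20.18 + 1.89/√352.02) = 0.4563/(0.4563 + 0.1007) = 0.819.

0.819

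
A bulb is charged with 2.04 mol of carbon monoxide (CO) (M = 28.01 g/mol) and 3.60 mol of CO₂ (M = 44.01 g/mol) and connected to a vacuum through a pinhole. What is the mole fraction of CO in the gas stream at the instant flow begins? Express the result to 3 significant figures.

Each component's effusion rate ∝ (its partial pressure)·(1/√M) ∝ n_i/√M_i.
x_CO(eff) = (n_CO/√M_CO) / (n_CO/√M_CO + n_CO₂/√M_CO₂)
= (2.04/√28.01) / (2.04/√28.01 + 3.60/√44.01) = 0.3855/(0.3855 + 0.5427) = 0.415.

0.415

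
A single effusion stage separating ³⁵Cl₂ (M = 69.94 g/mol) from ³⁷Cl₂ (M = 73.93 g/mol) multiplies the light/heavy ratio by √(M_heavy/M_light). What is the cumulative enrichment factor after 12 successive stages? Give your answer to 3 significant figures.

1.39

After 12 stages the ratio has grown by (√(73.93/69.94))^12 = (73.93/69.94)^(12/2).
= 1.05705^6 = 1.39.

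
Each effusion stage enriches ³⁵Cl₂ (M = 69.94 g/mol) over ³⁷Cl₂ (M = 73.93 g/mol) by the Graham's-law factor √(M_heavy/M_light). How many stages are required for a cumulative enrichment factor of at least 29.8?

123

Per stage α = (73.93/69.94)^(1/2) = 1.05705^0.5, giving ln α = 0.02774.
Need α^N ≥ 29.8 ⇒ N ≥ ln(29.8) / ln α = 3.395 / 0.02774 = 122.37.
Rounding up, N = 123 stages.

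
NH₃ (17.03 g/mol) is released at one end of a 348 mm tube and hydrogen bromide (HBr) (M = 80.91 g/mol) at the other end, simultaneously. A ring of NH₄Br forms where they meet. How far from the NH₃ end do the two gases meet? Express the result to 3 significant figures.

The fronts meet when d_NH₃ + d_HBr = L with d_NH₃/d_HBr = √(M_HBr/M_NH₃) (Graham's law). Here √(M_HBr/M_NH₃) = √(80.91/17.03) = 2.180.
With d_NH₃ + d_HBr = 348 mm, d_HBr = 348/(1 + 2.180) = 109.4 mm.
d_NH₃ = 348 − 109.4 = 239 mm.

239 mm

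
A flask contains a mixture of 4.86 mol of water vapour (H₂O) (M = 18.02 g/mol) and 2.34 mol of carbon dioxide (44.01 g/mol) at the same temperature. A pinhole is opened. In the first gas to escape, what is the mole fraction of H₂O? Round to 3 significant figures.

0.764

Rate_i ∝ x_i/√M_i (Graham's law weighted by mole fraction), so the effusate composition follows n_i/√M_i.
Mole fraction of H₂O in the effusate = (n_H₂O/√M_H₂O) / (n_H₂O/√M_H₂O + n_CO₂/√M_CO₂)
= (4.86/√18.02) / (4.86/√18.02 + 2.34/√44.01) = 1.145/(1.145 + 0.3527) = 0.764.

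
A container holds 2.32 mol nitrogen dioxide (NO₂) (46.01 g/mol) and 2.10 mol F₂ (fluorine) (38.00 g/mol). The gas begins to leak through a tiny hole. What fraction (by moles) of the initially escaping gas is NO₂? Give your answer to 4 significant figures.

Rate_i ∝ x_i/√M_i (Graham's law weighted by mole fraction), so the effusate composition follows n_i/√M_i.
Mole fraction of NO₂ in the effusate = (n_NO₂/√M_NO₂) / (n_NO₂/√M_NO₂ + n_F₂/√M_F₂)
= (2.32/√46.01) / (2.32/√46.01 + 2.10/√38.00) = 0.3420/(0.3420 + 0.3407) = 0.5010.

0.5010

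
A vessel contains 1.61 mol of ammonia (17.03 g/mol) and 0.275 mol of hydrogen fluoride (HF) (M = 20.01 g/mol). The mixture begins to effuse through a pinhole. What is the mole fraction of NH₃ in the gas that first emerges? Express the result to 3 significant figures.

0.864

Effusion rate of each component ∝ n_i/√M_i (partial pressure × 1/√M).
x_NH₃(eff) = (n_NH₃/√M_NH₃) / (n_NH₃/√M_NH₃ + n_HF/√M_HF)
= (1.61/√17.03) / (1.61/√17.03 + 0.275/√20.01) = 0.3901/(0.3901 + 0.06148) = 0.864.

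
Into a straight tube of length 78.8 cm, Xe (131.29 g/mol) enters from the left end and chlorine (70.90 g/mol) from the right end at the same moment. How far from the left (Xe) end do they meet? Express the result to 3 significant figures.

33.4 cm

The fronts meet when d_Xe + d_Cl₂ = L with d_Xe/d_Cl₂ = √(M_Cl₂/M_Xe) (Graham's law). Here √(M_Cl₂/M_Xe) = √(70.90/131.29) = 0.7349.
With d_Xe + d_Cl₂ = 78.8 cm, d_Cl₂ = 78.8/(1 + 0.7349) = 45.42 cm.
d_Xe = 78.8 − 45.42 = 33.4 cm.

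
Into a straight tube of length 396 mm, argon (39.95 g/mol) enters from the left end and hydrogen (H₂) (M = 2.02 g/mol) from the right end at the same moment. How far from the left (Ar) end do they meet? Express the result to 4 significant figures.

72.70 mm

In equal time, each gas travels a distance ∝ its rate ∝ 1/√M, so d_Ar/d_H₂ = √(M_H₂/M_Ar) = √(2.02/39.95) = 0.2249.
With d_Ar + d_H₂ = 396 mm, d_H₂ = 396/(1 + 0.2249) = 323.3 mm.
d_Ar = 396 − 323.3 = 72.70 mm.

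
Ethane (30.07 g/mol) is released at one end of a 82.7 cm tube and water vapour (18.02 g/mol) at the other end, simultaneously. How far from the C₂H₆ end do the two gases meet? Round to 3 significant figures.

The fronts meet when d_C₂H₆ + d_H₂O = L with d_C₂H₆/d_H₂O = √(M_H₂O/M_C₂H₆) (Graham's law). Here √(M_H₂O/M_C₂H₆) = √(18.02/30.07) = 0.7741.
With d_C₂H₆ + d_H₂O = 82.7 cm, d_H₂O = 82.7/(1 + 0.7741) = 46.61 cm.
d_C₂H₆ = 82.7 − 46.61 = 36.1 cm.

36.1 cm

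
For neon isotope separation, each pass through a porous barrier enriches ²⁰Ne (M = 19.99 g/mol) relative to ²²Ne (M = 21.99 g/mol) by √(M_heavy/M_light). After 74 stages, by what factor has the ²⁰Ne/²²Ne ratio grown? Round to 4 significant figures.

34.06

The single-stage factor is √(M_heavy/M_light), so 74 stages give [√(21.99/19.99)]^74 = (21.99/19.99)^(74/2).
= 1.10005^37 = 34.06.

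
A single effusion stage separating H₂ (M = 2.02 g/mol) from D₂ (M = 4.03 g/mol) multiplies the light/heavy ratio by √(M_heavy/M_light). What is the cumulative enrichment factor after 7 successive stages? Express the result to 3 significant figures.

Each stage multiplies the ratio by α = √(4.03/2.02), so after 7 stages the overall factor is α^7 = (4.03/2.02)^(7/2).
= 1.99505^(7/2) = 11.2.

11.2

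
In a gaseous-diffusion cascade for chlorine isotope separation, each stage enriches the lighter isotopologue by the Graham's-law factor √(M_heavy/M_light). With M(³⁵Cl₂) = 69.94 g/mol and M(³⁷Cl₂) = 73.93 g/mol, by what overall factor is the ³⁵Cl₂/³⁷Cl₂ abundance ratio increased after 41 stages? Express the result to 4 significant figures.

Overall factor = α^41 with α = √(73.93/69.94), i.e. (73.93/69.94)^(41/2).
= 1.05705^(41/2) = 3.119.

3.119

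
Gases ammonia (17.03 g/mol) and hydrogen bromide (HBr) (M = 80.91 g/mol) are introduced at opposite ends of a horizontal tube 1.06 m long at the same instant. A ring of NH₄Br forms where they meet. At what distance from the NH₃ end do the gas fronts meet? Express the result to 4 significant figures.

Distances travelled in equal time are proportional to diffusion rates, so d_NH₃/d_HBr = √(M_HBr/M_NH₃) = √(80.91/17.03) = 2.180.
With d_NH₃ + d_HBr = 1.06 m, d_HBr = 1.06/(1 + 2.180) = 0.3334 m.
d_NH₃ = 1.06 − 0.3334 = 0.7266 m.

0.7266 m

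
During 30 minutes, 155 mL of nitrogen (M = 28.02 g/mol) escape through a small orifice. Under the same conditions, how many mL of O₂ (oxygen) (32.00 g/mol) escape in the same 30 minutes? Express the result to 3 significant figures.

Using Graham's law: rate_O₂/rate_N₂ = √(M_N₂/M_O₂) = √(28.02/32.00) = √0.8756 = 0.9357.
So the volume for O₂ is 155 × 0.9357 = 145 mL.

145 mL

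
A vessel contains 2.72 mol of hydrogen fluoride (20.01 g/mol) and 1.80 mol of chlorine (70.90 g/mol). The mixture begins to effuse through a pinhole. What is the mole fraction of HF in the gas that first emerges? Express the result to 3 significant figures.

0.740

Rate_i ∝ x_i/√M_i (Graham's law weighted by mole fraction), so the effusate composition follows n_i/√M_i.
x_HF(eff) = (n_HF/√M_HF) / (n_HF/√M_HF + n_Cl₂/√M_Cl₂)
= (2.72/√20.01) / (2.72/√20.01 + 1.80/√70.90) = 0.6081/(0.6081 + 0.2138) = 0.740.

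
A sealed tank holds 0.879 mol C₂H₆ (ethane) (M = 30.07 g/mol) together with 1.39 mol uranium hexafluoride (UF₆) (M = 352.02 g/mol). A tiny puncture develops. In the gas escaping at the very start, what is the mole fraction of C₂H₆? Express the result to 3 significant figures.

0.684

Each component's effusion rate ∝ (its partial pressure)·(1/√M) ∝ n_i/√M_i.
Mole fraction of C₂H₆ in the effusate = (n_C₂H₆/√M_C₂H₆) / (n_C₂H₆/√M_C₂H₆ + n_UF₆/√M_UF₆)
= (0.879/√30.07) / (0.879/√30.07 + 1.39/√352.02) = 0.1603/(0.1603 + 0.07409) = 0.684.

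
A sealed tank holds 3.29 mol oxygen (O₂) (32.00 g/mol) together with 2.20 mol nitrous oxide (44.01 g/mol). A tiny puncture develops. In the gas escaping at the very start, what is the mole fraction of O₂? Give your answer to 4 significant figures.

0.6369

Rate_i ∝ x_i/√M_i (Graham's law weighted by mole fraction), so the effusate composition follows n_i/√M_i.
x_O₂(eff) = (n_O₂/√M_O₂) / (n_O₂/√M_O₂ + n_N₂O/√M_N₂O)
= (3.29/√32.00) / (3.29/√32.00 + 2.20/√44.01) = 0.5816/(0.5816 + 0.3316) = 0.6369.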